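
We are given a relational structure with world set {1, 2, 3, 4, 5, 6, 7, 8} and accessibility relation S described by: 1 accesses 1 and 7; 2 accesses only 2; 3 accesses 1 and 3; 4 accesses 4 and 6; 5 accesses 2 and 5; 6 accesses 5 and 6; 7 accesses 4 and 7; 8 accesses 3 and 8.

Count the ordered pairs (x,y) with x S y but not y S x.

7

Enumerating: (1,7), (3,1), (4,6), (5,2), (6,5), (7,4), (8,3).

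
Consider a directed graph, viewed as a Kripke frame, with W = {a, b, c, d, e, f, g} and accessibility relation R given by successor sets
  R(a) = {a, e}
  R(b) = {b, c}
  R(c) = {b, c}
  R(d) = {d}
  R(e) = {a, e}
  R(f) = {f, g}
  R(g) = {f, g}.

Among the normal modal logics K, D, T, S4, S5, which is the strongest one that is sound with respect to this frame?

S5

Serial (axiom D): yes — every world has a successor (e.g. a R a).
Reflexive (axiom T): yes — every world is R-related to itself.
Transitive (axiom 4): yes — every two-step R-path is closed by a direct edge.
Euclidean (axiom 5): yes — any two successors of a common world are R-related.
So F validates K, D, T, S4, S5. The strongest is S5.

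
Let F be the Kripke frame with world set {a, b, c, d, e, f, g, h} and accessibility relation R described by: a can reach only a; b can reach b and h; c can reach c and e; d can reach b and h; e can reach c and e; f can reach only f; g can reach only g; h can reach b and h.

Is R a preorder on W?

No

Reflexive: no — d is not related to itself.
Transitive: yes — every two-step R-path is closed by a direct edge.
So R is not a preorder.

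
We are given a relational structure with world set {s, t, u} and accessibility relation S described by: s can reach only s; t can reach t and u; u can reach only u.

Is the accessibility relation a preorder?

Reflexive: yes — every world is S-related to itself.
Transitive: yes — every two-step S-path is closed by a direct edge.
So S is a preorder.

Yes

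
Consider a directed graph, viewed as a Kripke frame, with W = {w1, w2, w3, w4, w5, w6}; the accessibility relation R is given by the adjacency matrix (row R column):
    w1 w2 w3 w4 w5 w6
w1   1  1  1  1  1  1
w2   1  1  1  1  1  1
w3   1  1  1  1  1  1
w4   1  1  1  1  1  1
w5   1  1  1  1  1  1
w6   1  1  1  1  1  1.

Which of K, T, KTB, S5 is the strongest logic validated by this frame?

Reflexive (axiom T): yes — every world is R-related to itself.
Symmetric (axiom B): yes — every pair in R has its reverse in R.
Euclidean (axiom 5): yes — any two successors of a common world are R-related.
So F validates K, T, KTB, S5. The strongest is S5.

S5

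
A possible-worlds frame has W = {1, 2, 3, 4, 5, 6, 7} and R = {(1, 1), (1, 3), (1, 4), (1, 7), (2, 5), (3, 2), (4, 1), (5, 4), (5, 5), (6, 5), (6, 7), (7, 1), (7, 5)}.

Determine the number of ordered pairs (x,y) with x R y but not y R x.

Enumerating: (1,3), (2,5), (3,2), (5,4), (6,5), (6,7), (7,5).

7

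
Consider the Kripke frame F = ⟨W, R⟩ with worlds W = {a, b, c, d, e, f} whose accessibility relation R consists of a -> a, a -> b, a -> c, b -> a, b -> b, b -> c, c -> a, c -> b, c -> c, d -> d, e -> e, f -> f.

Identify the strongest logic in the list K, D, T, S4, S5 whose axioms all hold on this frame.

Serial (axiom D): yes — every world has a successor (e.g. a R a).
Reflexive (axiom T): yes — every world is R-related to itself.
Transitive (axiom 4): yes — every two-step R-path is closed by a direct edge.
Euclidean (axiom 5): yes — any two successors of a common world are R-related.
So F validates K, D, T, S4, S5. The strongest is S5.

S5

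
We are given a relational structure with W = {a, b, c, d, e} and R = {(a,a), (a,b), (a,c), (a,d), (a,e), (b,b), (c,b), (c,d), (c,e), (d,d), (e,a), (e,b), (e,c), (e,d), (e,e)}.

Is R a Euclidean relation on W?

Euclidean: no — a R b and a R c, but not b R c.

No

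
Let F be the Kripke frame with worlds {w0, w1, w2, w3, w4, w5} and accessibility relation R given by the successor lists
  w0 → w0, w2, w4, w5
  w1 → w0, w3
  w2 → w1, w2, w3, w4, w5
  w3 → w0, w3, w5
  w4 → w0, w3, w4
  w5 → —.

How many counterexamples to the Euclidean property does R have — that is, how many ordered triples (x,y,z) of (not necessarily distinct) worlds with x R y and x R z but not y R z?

29

Enumerating: (w0,w2,w0), (w0,w4,w2), (w0,w4,w5), (w0,w5,w0), (w0,w5,w2), (w0,w5,w4), (w0,w5,w5), (w1,w0,w3), (w2,w1,w1), (w2,w1,w2), (w2,w1,w4), (w2,w1,w5), … and 17 more.
Total: 29.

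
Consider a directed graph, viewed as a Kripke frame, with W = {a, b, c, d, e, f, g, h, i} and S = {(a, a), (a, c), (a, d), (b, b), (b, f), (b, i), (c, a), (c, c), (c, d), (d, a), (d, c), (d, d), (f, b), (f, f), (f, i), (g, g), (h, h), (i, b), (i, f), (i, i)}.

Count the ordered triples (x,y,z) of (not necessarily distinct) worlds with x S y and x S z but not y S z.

S is Euclidean; there are no such tuples.

0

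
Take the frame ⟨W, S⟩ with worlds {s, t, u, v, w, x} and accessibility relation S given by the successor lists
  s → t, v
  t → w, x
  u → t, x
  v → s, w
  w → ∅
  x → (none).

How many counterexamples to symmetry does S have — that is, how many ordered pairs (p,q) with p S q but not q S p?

6

Enumerating: (s,t), (t,w), (t,x), (u,t), (u,x), (v,w).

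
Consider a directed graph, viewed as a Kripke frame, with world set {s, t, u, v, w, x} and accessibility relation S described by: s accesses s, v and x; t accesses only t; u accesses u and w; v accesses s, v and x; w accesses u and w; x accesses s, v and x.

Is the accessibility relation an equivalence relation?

Yes

Reflexive: yes — every world is S-related to itself.
Symmetric: yes — every pair in S has its reverse in S.
Transitive: yes — every two-step S-path is closed by a direct edge.
So S is an equivalence relation.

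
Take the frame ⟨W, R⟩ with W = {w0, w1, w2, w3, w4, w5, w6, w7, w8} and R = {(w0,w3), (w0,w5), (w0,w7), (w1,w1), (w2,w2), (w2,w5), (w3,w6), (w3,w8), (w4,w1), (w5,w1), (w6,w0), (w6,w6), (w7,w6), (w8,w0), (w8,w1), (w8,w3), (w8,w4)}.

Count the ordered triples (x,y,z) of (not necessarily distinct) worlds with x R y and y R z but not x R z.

18

Enumerating: (w0,w3,w6), (w0,w3,w8), (w0,w5,w1), (w0,w7,w6), (w2,w5,w1), (w3,w6,w0), (w3,w8,w0), (w3,w8,w1), (w3,w8,w3), (w3,w8,w4), (w6,w0,w3), (w6,w0,w5), (w6,w0,w7), (w7,w6,w0), (w8,w0,w5), (w8,w0,w7), (w8,w3,w6), (w8,w3,w8).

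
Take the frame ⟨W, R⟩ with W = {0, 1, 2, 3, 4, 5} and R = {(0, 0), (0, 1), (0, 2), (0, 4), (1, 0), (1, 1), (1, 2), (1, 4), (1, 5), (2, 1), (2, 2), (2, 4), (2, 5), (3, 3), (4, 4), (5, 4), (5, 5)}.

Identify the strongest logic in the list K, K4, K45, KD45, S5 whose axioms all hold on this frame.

Transitive (axiom 4): no — 0 R 1 and 1 R 5, but not 0 R 5.
Euclidean (axiom 5): no — 0 R 4 and 0 R 1, but not 4 R 1.
Serial (axiom D): yes — every world has a successor (e.g. 0 R 0).
Reflexive (axiom T): yes — every world is R-related to itself.
So F validates K; K4 would additionally require R to be transitive. The strongest is K.

K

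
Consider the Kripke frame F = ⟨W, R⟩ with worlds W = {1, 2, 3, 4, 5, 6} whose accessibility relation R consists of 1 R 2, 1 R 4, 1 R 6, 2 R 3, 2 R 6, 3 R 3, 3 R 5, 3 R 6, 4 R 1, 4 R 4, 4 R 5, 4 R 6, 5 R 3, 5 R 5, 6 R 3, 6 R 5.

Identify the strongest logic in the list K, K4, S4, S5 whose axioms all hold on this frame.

K

Transitive (axiom 4): no — 1 R 2 and 2 R 3, but not 1 R 3.
Reflexive (axiom T): no — 1 is not related to itself.
Euclidean (axiom 5): no — 1 R 2 and 1 R 4, but not 2 R 4.
So F validates K; K4 would additionally require R to be transitive. The strongest is K.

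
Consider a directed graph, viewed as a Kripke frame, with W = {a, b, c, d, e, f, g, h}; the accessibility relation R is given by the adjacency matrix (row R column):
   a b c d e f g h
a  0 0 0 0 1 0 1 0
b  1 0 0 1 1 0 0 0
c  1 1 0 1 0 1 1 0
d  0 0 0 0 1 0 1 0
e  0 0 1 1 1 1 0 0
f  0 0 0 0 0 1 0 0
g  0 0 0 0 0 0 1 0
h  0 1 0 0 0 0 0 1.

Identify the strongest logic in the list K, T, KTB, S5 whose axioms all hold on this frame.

Reflexive (axiom T): no — a is not related to itself.
Symmetric (axiom B): no — a R e but not e R a.
Euclidean (axiom 5): no — a R e and a R g, but not e R g.
So F validates K; T would additionally require R to be reflexive. The strongest is K.

K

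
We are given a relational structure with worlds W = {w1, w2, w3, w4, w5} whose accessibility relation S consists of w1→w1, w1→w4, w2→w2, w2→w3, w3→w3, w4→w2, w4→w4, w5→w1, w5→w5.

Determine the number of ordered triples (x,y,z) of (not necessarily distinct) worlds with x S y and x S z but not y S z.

Enumerating: (w1,w4,w1), (w2,w3,w2), (w4,w2,w4), (w5,w1,w5).

4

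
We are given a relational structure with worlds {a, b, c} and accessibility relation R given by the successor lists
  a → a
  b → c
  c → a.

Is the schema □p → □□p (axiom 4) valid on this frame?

Axiom 4 corresponds to the accessibility relation being transitive.
Transitive: no — b R c and c R a, but not b R a.

No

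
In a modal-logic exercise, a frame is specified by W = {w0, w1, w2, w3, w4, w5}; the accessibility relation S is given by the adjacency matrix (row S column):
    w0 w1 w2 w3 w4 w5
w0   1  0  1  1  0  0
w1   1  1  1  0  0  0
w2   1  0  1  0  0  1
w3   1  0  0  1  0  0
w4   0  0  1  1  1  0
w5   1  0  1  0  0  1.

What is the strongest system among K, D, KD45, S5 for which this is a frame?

Serial (axiom D): yes — every world has a successor (e.g. w0 S w0).
Euclidean (axiom 5): no — w0 S w2 and w0 S w3, but not w2 S w3.
Transitive (axiom 4): no — w0 S w2 and w2 S w5, but not w0 S w5.
Reflexive (axiom T): yes — every world is S-related to itself.
So F validates K, D; KD45 would additionally require S to be Euclidean and transitive. The strongest is D.

D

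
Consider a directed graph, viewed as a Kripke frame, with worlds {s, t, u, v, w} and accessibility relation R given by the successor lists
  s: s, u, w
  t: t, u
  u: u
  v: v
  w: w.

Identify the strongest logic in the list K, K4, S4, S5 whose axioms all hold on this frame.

S4

Transitive (axiom 4): yes — every two-step R-path is closed by a direct edge.
Reflexive (axiom T): yes — every world is R-related to itself.
Euclidean (axiom 5): no — s R u and s R w, but not u R w.
So F validates K, K4, S4; S5 would additionally require R to be Euclidean. The strongest is S4.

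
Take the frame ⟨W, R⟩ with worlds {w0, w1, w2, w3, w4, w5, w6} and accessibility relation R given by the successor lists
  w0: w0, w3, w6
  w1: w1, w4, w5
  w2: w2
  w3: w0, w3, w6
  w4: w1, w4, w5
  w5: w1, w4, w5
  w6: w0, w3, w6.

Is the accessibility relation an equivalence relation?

Reflexive: yes — every world is R-related to itself.
Symmetric: yes — every pair in R has its reverse in R.
Transitive: yes — every two-step R-path is closed by a direct edge.
So R is an equivalence relation.

Yes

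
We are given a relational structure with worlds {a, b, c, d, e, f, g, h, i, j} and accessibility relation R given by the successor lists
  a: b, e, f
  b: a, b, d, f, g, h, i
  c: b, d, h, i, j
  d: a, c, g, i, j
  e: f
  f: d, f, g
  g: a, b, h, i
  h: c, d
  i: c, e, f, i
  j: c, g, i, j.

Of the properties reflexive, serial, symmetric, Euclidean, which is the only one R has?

Reflexive: no — a is not related to itself.
Serial: yes — every world has a successor (e.g. a R b).
Symmetric: no — a R e but not e R a.
Euclidean: no — a R b and a R e, but not b R e.
Only serial holds.

serial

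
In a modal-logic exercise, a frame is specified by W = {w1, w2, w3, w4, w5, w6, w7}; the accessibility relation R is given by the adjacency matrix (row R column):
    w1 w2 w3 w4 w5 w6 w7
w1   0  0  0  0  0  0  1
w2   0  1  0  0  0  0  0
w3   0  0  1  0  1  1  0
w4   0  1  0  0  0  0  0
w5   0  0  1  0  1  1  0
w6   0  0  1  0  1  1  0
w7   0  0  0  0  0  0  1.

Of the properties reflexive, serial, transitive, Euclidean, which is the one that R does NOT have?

reflexive

Reflexive: no — w1 is not related to itself.
Serial: yes — every world has a successor (e.g. w1 R w7).
Transitive: yes — every two-step R-path is closed by a direct edge.
Euclidean: yes — any two successors of a common world are R-related.
Only reflexive fails.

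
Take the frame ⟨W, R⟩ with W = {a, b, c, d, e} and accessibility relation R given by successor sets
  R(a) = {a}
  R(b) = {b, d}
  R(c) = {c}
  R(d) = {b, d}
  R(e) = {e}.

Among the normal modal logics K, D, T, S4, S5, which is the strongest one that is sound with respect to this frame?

Serial (axiom D): yes — every world has a successor (e.g. a R a).
Reflexive (axiom T): yes — every world is R-related to itself.
Transitive (axiom 4): yes — every two-step R-path is closed by a direct edge.
Euclidean (axiom 5): yes — any two successors of a common world are R-related.
So F validates K, D, T, S4, S5. The strongest is S5.

S5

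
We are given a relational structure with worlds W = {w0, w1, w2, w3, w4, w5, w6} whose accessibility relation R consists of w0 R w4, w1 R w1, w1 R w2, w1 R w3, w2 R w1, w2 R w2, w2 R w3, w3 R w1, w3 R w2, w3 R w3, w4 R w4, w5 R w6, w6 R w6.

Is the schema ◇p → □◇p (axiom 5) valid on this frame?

Yes

The schema 5 characterises exactly the Euclidean frames.
Euclidean: yes — any two successors of a common world are R-related.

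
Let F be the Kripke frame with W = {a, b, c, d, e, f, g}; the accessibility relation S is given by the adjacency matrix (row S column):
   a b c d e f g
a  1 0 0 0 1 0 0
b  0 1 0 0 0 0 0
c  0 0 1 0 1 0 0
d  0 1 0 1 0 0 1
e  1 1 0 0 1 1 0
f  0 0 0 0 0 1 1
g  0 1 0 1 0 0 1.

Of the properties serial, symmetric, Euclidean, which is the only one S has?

serial

Serial: yes — every world has a successor (e.g. a S a).
Symmetric: no — c S e but not e S c.
Euclidean: no — d S b and d S g, but not b S g.
Only serial holds.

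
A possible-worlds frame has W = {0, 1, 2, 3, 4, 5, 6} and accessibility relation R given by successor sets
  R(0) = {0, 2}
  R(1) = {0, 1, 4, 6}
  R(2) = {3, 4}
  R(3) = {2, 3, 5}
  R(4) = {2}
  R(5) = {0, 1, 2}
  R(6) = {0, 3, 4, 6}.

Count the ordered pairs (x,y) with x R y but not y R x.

Enumerating: (0,2), (1,0), (1,4), (1,6), (3,5), (5,0), (5,1), (5,2), (6,0), (6,3), (6,4).

11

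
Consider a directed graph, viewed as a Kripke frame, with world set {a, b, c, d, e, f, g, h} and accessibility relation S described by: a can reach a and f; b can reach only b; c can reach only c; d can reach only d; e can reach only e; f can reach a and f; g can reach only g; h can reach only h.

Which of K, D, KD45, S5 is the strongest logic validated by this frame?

Serial (axiom D): yes — every world has a successor (e.g. a S a).
Euclidean (axiom 5): yes — any two successors of a common world are S-related.
Transitive (axiom 4): yes — every two-step S-path is closed by a direct edge.
Reflexive (axiom T): yes — every world is S-related to itself.
So F validates K, D, KD45, S5. The strongest is S5.

S5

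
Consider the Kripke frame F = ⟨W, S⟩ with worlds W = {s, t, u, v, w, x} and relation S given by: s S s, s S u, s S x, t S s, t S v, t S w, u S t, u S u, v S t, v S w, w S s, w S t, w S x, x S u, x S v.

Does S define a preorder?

Reflexive: no — t is not related to itself.
Transitive: no — s S u and u S t, but not s S t.
So S is not a preorder.

No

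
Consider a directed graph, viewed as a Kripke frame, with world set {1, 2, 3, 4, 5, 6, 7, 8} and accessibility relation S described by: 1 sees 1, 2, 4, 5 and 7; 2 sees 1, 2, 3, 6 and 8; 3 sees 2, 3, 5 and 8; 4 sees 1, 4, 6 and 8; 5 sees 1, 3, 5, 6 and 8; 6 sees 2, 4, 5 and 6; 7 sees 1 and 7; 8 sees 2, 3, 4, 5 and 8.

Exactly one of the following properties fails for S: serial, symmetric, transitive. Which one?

transitive

Serial: yes — every world has a successor (e.g. 1 S 1).
Symmetric: yes — every pair in S has its reverse in S.
Transitive: no — 1 S 2 and 2 S 3, but not 1 S 3.
Only transitive fails.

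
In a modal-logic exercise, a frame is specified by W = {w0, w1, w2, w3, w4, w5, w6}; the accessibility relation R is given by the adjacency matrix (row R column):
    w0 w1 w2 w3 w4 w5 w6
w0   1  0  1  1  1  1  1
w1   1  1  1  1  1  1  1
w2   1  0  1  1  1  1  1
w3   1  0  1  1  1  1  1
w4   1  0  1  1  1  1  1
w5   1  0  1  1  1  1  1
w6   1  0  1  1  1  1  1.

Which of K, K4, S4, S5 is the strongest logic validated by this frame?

Transitive (axiom 4): yes — every two-step R-path is closed by a direct edge.
Reflexive (axiom T): yes — every world is R-related to itself.
Euclidean (axiom 5): no — w1 R w0 and w1 R w1, but not w0 R w1.
So F validates K, K4, S4; S5 would additionally require R to be Euclidean. The strongest is S4.

S4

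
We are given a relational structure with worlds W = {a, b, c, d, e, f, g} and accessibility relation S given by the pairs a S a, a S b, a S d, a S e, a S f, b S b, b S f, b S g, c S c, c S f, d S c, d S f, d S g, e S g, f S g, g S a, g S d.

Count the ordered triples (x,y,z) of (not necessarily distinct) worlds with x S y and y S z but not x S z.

Enumerating: (a,b,g), (a,d,c), (a,d,g), (a,e,g), (a,f,g), (b,g,a), (b,g,d), (c,f,g), (d,g,a), (d,g,d), (e,g,a), (e,g,d), … and 8 more.
Total: 20.

20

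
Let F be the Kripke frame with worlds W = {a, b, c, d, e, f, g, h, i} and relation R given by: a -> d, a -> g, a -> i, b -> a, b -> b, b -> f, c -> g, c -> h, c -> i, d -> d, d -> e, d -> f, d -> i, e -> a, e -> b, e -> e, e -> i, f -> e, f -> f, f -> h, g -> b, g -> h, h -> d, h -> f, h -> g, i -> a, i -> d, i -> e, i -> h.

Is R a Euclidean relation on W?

Euclidean: no — a R d and a R g, but not d R g.

No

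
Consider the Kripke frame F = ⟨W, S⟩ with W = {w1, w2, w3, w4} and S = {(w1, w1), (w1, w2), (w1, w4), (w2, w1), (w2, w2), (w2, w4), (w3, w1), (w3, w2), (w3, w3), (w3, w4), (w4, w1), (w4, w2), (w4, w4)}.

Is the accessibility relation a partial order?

Reflexive: yes — every world is S-related to itself.
Transitive: yes — every two-step S-path is closed by a direct edge.
Antisymmetric: no — w1 S w2 and w2 S w1 with w1 ≠ w2.
So S is not a partial order.

No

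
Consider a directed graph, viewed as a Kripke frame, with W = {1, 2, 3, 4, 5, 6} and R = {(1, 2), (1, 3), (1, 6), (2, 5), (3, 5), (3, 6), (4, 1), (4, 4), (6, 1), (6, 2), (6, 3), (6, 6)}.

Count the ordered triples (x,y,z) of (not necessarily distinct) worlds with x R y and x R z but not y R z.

Enumerating: (1,2,2), (1,2,3), (1,2,6), (1,3,2), (1,3,3), (2,5,5), (3,5,5), (3,5,6), (3,6,5), (4,1,1), (4,1,4), (6,1,1), … and 7 more.
Total: 19.

19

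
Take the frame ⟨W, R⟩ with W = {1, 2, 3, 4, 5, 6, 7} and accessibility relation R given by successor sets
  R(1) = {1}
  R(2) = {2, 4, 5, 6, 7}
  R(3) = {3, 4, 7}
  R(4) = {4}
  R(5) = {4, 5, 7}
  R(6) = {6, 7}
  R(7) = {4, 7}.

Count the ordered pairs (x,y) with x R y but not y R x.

10

Enumerating: (2,4), (2,5), (2,6), (2,7), (3,4), (3,7), (5,4), (5,7), (6,7), (7,4).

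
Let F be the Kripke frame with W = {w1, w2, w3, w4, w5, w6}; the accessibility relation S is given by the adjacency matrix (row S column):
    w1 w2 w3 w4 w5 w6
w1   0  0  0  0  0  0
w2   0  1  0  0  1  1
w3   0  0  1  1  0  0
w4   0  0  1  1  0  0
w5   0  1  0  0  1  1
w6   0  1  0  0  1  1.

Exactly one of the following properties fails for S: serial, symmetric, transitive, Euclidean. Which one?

serial

Serial: no — w1 has no S-successor.
Symmetric: yes — every pair in S has its reverse in S.
Transitive: yes — every two-step S-path is closed by a direct edge.
Euclidean: yes — any two successors of a common world are S-related.
Only serial fails.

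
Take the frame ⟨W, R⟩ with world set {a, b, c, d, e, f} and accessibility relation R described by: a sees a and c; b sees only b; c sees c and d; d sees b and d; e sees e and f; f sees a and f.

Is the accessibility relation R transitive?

Transitive: no — a R c and c R d, but not a R d.

No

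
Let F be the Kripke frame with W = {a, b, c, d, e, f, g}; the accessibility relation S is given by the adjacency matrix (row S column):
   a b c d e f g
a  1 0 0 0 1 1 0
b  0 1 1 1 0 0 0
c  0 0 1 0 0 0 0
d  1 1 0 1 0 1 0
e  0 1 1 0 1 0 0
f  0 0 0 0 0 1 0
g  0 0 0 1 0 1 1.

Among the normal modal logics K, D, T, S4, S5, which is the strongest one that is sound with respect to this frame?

T

Serial (axiom D): yes — every world has a successor (e.g. a S a).
Reflexive (axiom T): yes — every world is S-related to itself.
Transitive (axiom 4): no — a S e and e S b, but not a S b.
Euclidean (axiom 5): no — a S e and a S f, but not e S f.
So F validates K, D, T; S4 would additionally require S to be transitive. The strongest is T.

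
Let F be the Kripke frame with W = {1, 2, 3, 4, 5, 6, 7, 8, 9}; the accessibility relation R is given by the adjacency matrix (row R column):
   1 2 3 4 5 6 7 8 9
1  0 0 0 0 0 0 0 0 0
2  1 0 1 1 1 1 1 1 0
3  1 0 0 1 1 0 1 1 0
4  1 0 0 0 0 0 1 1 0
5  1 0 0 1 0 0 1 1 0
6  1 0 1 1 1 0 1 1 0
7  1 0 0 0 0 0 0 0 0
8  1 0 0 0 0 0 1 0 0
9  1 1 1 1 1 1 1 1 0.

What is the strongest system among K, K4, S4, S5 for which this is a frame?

Transitive (axiom 4): yes — every two-step R-path is closed by a direct edge.
Reflexive (axiom T): no — 1 is not related to itself.
Euclidean (axiom 5): no — 2 R 1 and 2 R 3, but not 1 R 3.
So F validates K, K4; S4 would additionally require R to be reflexive. The strongest is K4.

K4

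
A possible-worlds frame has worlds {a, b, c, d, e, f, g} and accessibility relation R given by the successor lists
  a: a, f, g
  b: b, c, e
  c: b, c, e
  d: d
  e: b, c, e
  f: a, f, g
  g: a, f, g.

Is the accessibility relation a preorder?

Yes

Reflexive: yes — every world is R-related to itself.
Transitive: yes — every two-step R-path is closed by a direct edge.
So R is a preorder.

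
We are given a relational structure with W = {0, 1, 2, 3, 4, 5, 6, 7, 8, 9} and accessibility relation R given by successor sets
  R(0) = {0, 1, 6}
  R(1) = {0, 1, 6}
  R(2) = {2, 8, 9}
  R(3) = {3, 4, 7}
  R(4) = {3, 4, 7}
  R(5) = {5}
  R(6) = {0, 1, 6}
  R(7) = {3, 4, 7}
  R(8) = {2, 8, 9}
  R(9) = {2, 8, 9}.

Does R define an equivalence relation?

Reflexive: yes — every world is R-related to itself.
Symmetric: yes — every pair in R has its reverse in R.
Transitive: yes — every two-step R-path is closed by a direct edge.
So R is an equivalence relation.

Yes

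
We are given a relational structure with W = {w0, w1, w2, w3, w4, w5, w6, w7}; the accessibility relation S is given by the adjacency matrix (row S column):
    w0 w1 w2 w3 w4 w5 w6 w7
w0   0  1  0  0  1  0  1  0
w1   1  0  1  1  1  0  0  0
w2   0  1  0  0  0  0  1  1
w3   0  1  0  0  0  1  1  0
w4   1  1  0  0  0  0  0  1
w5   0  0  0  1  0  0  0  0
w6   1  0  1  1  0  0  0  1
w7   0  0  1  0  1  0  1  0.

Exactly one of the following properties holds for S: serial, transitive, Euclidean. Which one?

serial

Serial: yes — every world has a successor (e.g. w0 S w1).
Transitive: no — w0 S w1 and w1 S w2, but not w0 S w2.
Euclidean: no — w0 S w1 and w0 S w6, but not w1 S w6.
Only serial holds.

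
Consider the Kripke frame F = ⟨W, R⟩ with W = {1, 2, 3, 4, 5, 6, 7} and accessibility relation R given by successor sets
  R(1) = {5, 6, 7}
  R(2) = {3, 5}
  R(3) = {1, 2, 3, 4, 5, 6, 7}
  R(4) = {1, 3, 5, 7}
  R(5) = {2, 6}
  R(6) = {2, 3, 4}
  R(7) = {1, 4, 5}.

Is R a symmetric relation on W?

No

Symmetric: no — 1 R 5 but not 5 R 1.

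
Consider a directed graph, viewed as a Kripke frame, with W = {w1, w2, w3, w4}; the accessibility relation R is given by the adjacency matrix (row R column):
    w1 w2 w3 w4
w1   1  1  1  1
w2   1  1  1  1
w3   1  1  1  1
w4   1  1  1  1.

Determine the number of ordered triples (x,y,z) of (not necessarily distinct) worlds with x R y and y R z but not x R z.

R is transitive; there are no such tuples.

0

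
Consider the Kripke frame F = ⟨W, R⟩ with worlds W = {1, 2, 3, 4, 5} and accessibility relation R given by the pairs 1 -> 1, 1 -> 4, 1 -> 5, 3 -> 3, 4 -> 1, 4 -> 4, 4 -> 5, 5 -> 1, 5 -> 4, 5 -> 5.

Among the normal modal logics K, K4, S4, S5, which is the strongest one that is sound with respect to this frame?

K4

Transitive (axiom 4): yes — every two-step R-path is closed by a direct edge.
Reflexive (axiom T): no — 2 is not related to itself.
Euclidean (axiom 5): yes — any two successors of a common world are R-related.
So F validates K, K4; S4 would additionally require R to be reflexive. The strongest is K4.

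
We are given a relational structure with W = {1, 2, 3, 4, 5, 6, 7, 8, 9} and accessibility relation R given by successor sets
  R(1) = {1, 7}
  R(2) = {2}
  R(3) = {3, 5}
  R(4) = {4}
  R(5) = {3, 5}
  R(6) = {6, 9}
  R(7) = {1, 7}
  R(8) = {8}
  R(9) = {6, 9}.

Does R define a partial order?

No

Reflexive: yes — every world is R-related to itself.
Transitive: yes — every two-step R-path is closed by a direct edge.
Antisymmetric: no — 1 R 7 and 7 R 1 with 1 ≠ 7.
So R is not a partial order.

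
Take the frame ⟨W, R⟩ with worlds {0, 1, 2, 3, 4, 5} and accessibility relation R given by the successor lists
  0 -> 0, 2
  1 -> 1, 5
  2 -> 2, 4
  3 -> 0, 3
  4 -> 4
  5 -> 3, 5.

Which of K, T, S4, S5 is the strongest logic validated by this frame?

Reflexive (axiom T): yes — every world is R-related to itself.
Transitive (axiom 4): no — 0 R 2 and 2 R 4, but not 0 R 4.
Euclidean (axiom 5): no — 0 R 2 and 0 R 0, but not 2 R 0.
So F validates K, T; S4 would additionally require R to be transitive. The strongest is T.

T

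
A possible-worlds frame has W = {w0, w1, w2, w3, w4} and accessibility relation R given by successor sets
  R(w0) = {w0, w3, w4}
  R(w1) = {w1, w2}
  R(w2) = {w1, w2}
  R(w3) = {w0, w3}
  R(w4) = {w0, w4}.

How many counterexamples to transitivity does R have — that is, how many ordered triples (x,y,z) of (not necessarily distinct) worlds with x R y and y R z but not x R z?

Enumerating: (w3,w0,w4), (w4,w0,w3).

2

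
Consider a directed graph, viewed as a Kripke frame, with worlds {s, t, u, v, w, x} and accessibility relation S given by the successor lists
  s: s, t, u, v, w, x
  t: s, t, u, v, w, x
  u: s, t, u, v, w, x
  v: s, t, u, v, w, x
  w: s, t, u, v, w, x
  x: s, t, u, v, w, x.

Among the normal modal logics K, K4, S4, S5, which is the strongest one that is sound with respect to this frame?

S5

Transitive (axiom 4): yes — every two-step S-path is closed by a direct edge.
Reflexive (axiom T): yes — every world is S-related to itself.
Euclidean (axiom 5): yes — any two successors of a common world are S-related.
So F validates K, K4, S4, S5. The strongest is S5.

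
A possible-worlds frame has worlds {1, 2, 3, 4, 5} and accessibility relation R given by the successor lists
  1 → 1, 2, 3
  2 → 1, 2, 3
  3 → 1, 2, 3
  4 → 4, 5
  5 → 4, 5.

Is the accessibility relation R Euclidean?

Euclidean: yes — any two successors of a common world are R-related.

Yes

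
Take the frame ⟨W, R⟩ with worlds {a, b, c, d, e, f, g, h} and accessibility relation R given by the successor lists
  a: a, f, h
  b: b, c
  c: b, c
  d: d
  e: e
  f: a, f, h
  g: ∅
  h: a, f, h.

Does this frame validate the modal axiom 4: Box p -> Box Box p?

Yes

Axiom 4 corresponds to the accessibility relation being transitive.
Transitive: yes — every two-step R-path is closed by a direct edge.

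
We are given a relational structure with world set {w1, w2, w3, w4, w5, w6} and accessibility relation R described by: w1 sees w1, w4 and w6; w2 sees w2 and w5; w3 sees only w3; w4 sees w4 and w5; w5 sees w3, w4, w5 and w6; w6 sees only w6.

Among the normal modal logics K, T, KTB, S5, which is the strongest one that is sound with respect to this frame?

T

Reflexive (axiom T): yes — every world is R-related to itself.
Symmetric (axiom B): no — w1 R w4 but not w4 R w1.
Euclidean (axiom 5): no — w1 R w4 and w1 R w6, but not w4 R w6.
So F validates K, T; KTB would additionally require R to be symmetric. The strongest is T.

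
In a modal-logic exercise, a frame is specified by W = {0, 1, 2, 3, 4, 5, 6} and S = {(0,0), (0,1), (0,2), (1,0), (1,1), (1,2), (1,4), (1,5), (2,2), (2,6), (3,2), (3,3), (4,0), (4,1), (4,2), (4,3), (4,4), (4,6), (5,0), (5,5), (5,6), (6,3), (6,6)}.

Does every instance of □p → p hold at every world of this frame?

Yes

Axiom T corresponds to the accessibility relation being reflexive.
Reflexive: yes — every world is S-related to itself.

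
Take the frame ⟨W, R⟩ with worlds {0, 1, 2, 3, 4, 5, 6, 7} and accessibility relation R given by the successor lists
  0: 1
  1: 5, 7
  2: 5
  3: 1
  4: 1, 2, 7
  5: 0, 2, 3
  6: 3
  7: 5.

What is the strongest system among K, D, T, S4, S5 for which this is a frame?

D

Serial (axiom D): yes — every world has a successor (e.g. 0 R 1).
Reflexive (axiom T): no — 0 is not related to itself.
Transitive (axiom 4): no — 0 R 1 and 1 R 5, but not 0 R 5.
Euclidean (axiom 5): no — 1 R 5 and 1 R 7, but not 5 R 7.
So F validates K, D; T would additionally require R to be reflexive. The strongest is D.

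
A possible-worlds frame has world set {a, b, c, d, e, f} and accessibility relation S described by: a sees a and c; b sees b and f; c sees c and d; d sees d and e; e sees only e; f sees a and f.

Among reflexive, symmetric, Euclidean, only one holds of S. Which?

reflexive

Reflexive: yes — every world is S-related to itself.
Symmetric: no — a S c but not c S a.
Euclidean: no — a S c and a S a, but not c S a.
Only reflexive holds.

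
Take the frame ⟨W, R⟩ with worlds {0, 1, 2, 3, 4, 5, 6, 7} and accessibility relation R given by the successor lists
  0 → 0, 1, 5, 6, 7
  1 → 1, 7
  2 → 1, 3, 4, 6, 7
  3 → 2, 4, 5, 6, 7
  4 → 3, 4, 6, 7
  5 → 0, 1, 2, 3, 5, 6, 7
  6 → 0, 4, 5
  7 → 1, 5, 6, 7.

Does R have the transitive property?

No

Transitive: no — 0 R 5 and 5 R 2, but not 0 R 2.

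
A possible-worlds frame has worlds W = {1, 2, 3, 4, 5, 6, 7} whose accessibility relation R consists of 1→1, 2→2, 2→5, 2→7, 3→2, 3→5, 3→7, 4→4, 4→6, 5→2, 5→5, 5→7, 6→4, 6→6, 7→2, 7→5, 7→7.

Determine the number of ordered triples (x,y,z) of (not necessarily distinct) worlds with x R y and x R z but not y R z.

0

R is Euclidean; there are no such tuples.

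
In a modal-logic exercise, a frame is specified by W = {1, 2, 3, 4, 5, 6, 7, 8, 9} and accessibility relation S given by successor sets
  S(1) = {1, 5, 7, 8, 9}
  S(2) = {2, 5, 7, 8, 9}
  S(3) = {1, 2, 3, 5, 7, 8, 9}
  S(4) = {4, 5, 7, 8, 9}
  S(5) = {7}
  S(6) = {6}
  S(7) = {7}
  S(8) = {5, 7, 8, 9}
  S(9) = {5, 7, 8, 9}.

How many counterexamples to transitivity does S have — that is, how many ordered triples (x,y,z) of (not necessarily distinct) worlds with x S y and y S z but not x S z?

S is transitive; there are no such tuples.

0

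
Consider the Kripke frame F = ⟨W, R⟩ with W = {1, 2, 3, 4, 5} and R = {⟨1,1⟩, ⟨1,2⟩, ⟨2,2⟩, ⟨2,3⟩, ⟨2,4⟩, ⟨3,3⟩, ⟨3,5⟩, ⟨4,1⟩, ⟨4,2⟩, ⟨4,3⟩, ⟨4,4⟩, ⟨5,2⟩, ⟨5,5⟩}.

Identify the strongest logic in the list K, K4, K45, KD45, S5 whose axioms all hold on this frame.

Transitive (axiom 4): no — 1 R 2 and 2 R 3, but not 1 R 3.
Euclidean (axiom 5): no — 2 R 3 and 2 R 4, but not 3 R 4.
Serial (axiom D): yes — every world has a successor (e.g. 1 R 1).
Reflexive (axiom T): yes — every world is R-related to itself.
So F validates K; K4 would additionally require R to be transitive. The strongest is K.

K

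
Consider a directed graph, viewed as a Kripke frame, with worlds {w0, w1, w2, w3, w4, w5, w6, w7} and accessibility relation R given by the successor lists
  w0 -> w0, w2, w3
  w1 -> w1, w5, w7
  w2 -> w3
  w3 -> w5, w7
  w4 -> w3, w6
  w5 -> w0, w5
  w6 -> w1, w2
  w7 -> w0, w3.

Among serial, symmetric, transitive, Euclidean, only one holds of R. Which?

Serial: yes — every world has a successor (e.g. w0 R w0).
Symmetric: no — w0 R w2 but not w2 R w0.
Transitive: no — w0 R w3 and w3 R w5, but not w0 R w5.
Euclidean: no — w0 R w3 and w0 R w2, but not w3 R w2.
Only serial holds.

serial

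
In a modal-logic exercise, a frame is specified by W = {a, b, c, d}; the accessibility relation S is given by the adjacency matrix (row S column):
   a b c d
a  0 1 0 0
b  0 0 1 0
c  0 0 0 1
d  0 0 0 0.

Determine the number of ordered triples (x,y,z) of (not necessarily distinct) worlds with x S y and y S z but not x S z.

2

Enumerating: (a,b,c), (b,c,d).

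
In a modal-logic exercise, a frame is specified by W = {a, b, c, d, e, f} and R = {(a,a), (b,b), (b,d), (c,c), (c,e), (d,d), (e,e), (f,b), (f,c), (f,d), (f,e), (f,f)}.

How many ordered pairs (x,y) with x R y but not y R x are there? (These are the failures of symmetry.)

6

Enumerating: (b,d), (c,e), (f,b), (f,c), (f,d), (f,e).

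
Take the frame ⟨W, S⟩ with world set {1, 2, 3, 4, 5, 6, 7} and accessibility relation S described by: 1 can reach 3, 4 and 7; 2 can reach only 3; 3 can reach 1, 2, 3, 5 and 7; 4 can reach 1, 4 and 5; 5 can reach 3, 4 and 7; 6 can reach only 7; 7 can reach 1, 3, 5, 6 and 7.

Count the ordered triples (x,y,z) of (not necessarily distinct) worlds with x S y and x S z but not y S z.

34

Enumerating: (1,3,4), (1,4,3), (1,4,7), (1,7,4), (3,1,1), (3,1,2), (3,1,5), (3,2,1), (3,2,2), (3,2,5), (3,2,7), (3,5,1), … and 22 more.
Total: 34.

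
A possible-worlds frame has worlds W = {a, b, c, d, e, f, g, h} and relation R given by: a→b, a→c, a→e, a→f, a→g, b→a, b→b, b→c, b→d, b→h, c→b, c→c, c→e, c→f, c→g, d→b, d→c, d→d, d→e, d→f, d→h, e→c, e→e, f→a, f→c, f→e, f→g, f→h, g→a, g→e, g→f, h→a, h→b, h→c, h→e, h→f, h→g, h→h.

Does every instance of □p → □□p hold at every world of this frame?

The schema 4 characterises exactly the transitive frames.
Transitive: no — a R b and b R d, but not a R d.

No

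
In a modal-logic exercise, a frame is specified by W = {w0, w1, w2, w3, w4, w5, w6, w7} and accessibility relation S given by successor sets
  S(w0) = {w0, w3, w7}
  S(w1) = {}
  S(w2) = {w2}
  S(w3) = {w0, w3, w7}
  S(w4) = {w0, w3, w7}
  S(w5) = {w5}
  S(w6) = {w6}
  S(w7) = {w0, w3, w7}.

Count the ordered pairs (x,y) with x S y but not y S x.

3

Enumerating: (w4,w0), (w4,w3), (w4,w7).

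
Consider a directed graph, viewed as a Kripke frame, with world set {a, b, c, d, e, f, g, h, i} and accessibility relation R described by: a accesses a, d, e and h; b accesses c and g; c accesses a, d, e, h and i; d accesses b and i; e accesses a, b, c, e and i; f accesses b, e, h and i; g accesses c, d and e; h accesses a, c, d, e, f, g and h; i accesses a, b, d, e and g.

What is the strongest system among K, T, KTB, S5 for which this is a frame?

K

Reflexive (axiom T): no — b is not related to itself.
Symmetric (axiom B): no — a R d but not d R a.
Euclidean (axiom 5): no — a R d and a R e, but not d R e.
So F validates K; T would additionally require R to be reflexive. The strongest is K.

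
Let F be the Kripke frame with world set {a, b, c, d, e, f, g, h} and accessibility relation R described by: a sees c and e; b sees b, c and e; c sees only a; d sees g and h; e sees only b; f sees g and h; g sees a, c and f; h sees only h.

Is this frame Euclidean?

No

Euclidean: no — a R c and a R e, but not c R e.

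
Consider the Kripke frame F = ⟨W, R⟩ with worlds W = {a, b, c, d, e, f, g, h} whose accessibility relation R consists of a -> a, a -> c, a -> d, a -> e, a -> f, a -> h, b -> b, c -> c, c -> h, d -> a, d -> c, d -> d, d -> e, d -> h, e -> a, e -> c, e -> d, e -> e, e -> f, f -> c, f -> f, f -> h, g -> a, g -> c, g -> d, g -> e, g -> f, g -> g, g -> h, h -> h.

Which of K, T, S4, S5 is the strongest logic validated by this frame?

T

Reflexive (axiom T): yes — every world is R-related to itself.
Transitive (axiom 4): no — d R a and a R f, but not d R f.
Euclidean (axiom 5): no — a R c and a R d, but not c R d.
So F validates K, T; S4 would additionally require R to be transitive. The strongest is T.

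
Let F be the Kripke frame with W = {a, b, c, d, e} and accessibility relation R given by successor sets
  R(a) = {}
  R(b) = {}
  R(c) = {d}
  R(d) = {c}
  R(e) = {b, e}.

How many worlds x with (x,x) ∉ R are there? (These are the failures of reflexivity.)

Enumerating: a, b, c, d.

4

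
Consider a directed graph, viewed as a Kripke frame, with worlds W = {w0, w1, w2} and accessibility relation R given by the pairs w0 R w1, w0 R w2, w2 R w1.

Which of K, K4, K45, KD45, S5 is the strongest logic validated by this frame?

Transitive (axiom 4): yes — every two-step R-path is closed by a direct edge.
Euclidean (axiom 5): no — w0 R w1 and w0 R w2, but not w1 R w2.
Serial (axiom D): no — w1 has no R-successor.
Reflexive (axiom T): no — w0 is not related to itself.
So F validates K, K4; K45 would additionally require R to be Euclidean. The strongest is K4.

K4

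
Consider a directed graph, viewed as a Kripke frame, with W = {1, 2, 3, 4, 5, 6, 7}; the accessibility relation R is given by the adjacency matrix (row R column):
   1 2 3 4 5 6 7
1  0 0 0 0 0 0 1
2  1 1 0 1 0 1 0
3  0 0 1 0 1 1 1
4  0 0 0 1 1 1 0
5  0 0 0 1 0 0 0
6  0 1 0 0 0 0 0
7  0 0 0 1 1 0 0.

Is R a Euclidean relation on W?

Euclidean: no — 2 R 1 and 2 R 4, but not 1 R 4.

No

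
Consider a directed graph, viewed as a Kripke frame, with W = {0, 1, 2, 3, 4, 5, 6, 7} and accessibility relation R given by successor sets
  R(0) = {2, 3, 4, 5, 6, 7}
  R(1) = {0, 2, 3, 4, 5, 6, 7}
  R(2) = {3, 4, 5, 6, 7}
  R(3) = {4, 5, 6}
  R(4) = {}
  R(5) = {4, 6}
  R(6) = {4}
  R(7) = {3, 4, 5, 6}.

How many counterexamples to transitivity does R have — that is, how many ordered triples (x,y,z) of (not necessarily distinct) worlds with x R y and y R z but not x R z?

R is transitive; there are no such tuples.

0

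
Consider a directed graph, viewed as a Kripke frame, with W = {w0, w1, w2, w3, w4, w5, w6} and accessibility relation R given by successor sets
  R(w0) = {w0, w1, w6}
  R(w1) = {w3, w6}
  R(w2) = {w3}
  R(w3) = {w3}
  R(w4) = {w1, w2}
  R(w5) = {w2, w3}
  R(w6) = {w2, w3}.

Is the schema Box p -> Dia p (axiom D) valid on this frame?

Yes

Axiom D corresponds to the accessibility relation being serial.
Serial: yes — every world has a successor (e.g. w0 R w0).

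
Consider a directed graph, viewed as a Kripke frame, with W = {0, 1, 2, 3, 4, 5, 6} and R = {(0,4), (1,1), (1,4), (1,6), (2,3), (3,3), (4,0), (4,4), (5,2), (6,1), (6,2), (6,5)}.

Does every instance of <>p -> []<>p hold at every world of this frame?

By correspondence theory, 5 is valid on a frame iff R is Euclidean.
Euclidean: no — 1 R 4 and 1 R 6, but not 4 R 6.

No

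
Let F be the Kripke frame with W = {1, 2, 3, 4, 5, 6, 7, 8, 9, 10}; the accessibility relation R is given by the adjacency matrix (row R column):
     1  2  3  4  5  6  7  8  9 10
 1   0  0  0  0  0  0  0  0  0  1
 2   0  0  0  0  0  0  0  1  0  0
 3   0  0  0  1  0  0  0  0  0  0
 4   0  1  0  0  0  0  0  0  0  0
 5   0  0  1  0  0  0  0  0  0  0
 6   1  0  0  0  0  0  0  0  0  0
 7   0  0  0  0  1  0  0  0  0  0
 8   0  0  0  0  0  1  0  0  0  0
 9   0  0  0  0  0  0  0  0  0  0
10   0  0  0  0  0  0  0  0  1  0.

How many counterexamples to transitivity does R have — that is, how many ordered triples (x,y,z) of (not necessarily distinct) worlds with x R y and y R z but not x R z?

8

Enumerating: (1,10,9), (2,8,6), (3,4,2), (4,2,8), (5,3,4), (6,1,10), (7,5,3), (8,6,1).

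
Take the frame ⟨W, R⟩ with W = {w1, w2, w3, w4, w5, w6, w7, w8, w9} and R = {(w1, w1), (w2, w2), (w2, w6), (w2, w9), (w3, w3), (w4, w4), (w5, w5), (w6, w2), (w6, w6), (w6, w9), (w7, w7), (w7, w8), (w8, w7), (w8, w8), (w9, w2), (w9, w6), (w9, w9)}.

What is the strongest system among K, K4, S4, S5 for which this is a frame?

Transitive (axiom 4): yes — every two-step R-path is closed by a direct edge.
Reflexive (axiom T): yes — every world is R-related to itself.
Euclidean (axiom 5): yes — any two successors of a common world are R-related.
So F validates K, K4, S4, S5. The strongest is S5.

S5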